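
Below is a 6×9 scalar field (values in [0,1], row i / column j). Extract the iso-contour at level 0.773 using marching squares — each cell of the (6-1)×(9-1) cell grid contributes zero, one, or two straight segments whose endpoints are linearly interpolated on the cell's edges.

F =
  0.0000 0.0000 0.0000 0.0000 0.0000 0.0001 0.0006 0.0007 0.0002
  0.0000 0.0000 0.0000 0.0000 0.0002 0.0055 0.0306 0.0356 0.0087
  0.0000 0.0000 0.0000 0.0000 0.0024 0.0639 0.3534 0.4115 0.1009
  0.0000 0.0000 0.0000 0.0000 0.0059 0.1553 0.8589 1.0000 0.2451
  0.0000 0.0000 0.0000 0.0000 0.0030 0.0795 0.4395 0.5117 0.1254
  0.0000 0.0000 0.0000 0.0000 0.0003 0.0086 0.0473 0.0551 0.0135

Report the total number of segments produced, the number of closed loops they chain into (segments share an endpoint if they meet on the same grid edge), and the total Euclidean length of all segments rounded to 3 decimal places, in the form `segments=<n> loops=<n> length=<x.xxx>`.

segments=6 loops=1 length=3.547

cell (2,5): code 0100 → (2.830,6.000)–(3.000,5.878)
cell (2,6): code 1100 → (2.614,7.000)–(2.830,6.000)
cell (2,7): code 1000 → (3.000,7.301)–(2.614,7.000)
cell (3,5): code 0010 → (3.000,5.878)–(3.205,6.000)
cell (3,6): code 0011 → (3.205,6.000)–(3.465,7.000)
cell (3,7): code 0001 → (3.465,7.000)–(3.000,7.301)
total: 6 segments, chained into 1 closed loop(s), length Σ = 3.546707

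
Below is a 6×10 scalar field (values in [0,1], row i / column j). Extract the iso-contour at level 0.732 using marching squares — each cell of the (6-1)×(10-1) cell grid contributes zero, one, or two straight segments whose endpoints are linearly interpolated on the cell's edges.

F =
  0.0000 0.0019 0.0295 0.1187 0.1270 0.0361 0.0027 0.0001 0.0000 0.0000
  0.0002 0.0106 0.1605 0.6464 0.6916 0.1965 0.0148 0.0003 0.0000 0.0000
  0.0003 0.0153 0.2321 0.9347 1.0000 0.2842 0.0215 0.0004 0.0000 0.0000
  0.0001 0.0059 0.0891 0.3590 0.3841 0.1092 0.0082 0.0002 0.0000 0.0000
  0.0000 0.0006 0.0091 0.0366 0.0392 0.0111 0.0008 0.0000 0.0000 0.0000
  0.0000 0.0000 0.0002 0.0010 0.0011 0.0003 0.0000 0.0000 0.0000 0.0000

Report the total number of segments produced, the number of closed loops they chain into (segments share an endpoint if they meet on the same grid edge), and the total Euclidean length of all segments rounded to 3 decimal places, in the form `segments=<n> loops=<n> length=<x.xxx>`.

segments=6 loops=1 length=4.753

cell (1,2): code 0100 → (1.297,3.000)–(2.000,2.712)
cell (1,3): code 1100 → (1.131,4.000)–(1.297,3.000)
cell (1,4): code 1000 → (2.000,4.374)–(1.131,4.000)
cell (2,2): code 0010 → (2.000,2.712)–(2.352,3.000)
cell (2,3): code 0011 → (2.352,3.000)–(2.435,4.000)
cell (2,4): code 0001 → (2.435,4.000)–(2.000,4.374)
total: 6 segments, chained into 1 closed loop(s), length Σ = 4.752549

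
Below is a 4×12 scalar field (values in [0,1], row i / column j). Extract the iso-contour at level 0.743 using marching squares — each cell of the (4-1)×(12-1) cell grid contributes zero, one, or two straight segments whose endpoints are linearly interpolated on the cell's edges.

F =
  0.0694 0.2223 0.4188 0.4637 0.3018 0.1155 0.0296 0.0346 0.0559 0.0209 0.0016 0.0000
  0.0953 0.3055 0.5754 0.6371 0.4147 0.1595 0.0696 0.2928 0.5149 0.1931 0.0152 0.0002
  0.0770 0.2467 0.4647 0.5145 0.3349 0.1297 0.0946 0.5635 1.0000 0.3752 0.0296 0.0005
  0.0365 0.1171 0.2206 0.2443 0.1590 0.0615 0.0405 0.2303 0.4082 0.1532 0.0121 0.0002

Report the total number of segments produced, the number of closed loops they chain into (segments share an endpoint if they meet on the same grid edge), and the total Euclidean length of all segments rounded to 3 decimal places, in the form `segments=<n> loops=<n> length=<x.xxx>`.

segments=4 loops=1 length=2.793

cell (1,7): code 0100 → (1.470,8.000)–(2.000,7.411)
cell (1,8): code 1000 → (2.000,8.411)–(1.470,8.000)
cell (2,7): code 0010 → (2.000,7.411)–(2.434,8.000)
cell (2,8): code 0001 → (2.434,8.000)–(2.000,8.411)
total: 4 segments, chained into 1 closed loop(s), length Σ = 2.792518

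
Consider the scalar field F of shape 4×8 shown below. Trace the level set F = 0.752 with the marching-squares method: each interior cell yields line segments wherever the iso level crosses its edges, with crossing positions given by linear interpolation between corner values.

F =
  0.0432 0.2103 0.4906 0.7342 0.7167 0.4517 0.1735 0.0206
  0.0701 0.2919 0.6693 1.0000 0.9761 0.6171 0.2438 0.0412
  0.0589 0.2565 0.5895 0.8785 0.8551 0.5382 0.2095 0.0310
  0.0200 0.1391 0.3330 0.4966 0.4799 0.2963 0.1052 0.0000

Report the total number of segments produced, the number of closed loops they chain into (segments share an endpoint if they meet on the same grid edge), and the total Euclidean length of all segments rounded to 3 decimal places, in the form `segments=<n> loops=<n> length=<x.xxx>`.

cell (0,2): code 0100 → (0.067,3.000)–(1.000,2.250)
cell (0,3): code 1100 → (0.136,4.000)–(0.067,3.000)
cell (0,4): code 1000 → (1.000,4.624)–(0.136,4.000)
cell (1,2): code 0110 → (1.000,2.250)–(2.000,2.562)
cell (1,4): code 1001 → (2.000,4.325)–(1.000,4.624)
cell (2,2): code 0010 → (2.000,2.562)–(2.331,3.000)
cell (2,3): code 0011 → (2.331,3.000)–(2.275,4.000)
cell (2,4): code 0001 → (2.275,4.000)–(2.000,4.325)
total: 8 segments, chained into 1 closed loop(s), length Σ = 7.332968

segments=8 loops=1 length=7.333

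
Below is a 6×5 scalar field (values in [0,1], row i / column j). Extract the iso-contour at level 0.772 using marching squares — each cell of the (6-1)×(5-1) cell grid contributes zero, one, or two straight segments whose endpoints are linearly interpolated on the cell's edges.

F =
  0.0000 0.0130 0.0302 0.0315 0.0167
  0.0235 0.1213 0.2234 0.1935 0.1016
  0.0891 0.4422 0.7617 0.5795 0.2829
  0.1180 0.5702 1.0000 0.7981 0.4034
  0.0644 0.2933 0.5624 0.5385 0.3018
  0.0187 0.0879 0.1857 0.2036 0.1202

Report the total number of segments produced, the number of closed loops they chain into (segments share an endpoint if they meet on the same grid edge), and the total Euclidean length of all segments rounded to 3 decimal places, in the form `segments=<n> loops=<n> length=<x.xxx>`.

cell (2,1): code 0100 → (2.043,2.000)–(3.000,1.470)
cell (2,2): code 1100 → (2.881,3.000)–(2.043,2.000)
cell (2,3): code 1000 → (3.000,3.066)–(2.881,3.000)
cell (3,1): code 0010 → (3.000,1.470)–(3.521,2.000)
cell (3,2): code 0011 → (3.521,2.000)–(3.101,3.000)
cell (3,3): code 0001 → (3.101,3.000)–(3.000,3.066)
total: 6 segments, chained into 1 closed loop(s), length Σ = 4.483484

segments=6 loops=1 length=4.483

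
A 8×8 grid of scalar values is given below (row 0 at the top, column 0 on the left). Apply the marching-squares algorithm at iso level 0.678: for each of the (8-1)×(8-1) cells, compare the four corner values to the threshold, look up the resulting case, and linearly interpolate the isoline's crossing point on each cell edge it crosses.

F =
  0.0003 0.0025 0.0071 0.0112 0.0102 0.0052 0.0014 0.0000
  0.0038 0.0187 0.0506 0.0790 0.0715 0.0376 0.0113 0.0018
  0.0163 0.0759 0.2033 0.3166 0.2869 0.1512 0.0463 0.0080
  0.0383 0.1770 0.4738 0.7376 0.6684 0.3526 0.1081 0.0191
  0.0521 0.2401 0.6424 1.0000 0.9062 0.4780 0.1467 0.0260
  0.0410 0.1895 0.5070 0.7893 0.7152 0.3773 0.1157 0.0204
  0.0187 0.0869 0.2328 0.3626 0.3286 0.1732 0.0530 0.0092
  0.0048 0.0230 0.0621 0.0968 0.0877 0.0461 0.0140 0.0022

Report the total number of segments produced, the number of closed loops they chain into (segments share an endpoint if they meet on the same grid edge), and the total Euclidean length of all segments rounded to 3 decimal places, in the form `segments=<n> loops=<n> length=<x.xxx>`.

segments=10 loops=1 length=7.427

cell (2,2): code 0100 → (2.858,3.000)–(3.000,2.774)
cell (2,3): code 1000 → (3.000,3.861)–(2.858,3.000)
cell (3,2): code 0110 → (3.000,2.774)–(4.000,2.100)
cell (3,3): code 1101 → (3.040,4.000)–(3.000,3.861)
cell (3,4): code 1000 → (4.000,4.533)–(3.040,4.000)
cell (4,2): code 0110 → (4.000,2.100)–(5.000,2.606)
cell (4,4): code 1001 → (5.000,4.110)–(4.000,4.533)
cell (5,2): code 0010 → (5.000,2.606)–(5.261,3.000)
cell (5,3): code 0011 → (5.261,3.000)–(5.096,4.000)
cell (5,4): code 0001 → (5.096,4.000)–(5.000,4.110)
total: 10 segments, chained into 1 closed loop(s), length Σ = 7.426780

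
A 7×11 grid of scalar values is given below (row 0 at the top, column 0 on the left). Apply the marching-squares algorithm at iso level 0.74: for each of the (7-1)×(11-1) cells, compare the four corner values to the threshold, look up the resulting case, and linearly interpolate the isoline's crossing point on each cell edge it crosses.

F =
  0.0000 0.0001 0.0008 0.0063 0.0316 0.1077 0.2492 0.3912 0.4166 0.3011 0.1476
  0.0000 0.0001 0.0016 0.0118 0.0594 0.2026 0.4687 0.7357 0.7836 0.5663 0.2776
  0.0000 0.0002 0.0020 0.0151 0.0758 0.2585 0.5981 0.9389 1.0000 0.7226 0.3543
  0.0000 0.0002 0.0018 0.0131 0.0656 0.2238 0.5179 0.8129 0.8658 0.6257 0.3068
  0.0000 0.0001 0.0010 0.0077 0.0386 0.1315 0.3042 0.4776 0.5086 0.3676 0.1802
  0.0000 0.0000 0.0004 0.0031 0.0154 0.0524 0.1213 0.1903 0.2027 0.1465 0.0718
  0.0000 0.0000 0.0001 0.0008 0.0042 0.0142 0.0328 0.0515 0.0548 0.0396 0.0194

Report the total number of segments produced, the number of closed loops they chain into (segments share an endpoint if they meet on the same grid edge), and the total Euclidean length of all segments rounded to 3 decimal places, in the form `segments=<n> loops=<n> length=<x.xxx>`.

cell (0,7): code 0100 → (0.881,8.000)–(1.000,7.090)
cell (0,8): code 1000 → (1.000,8.201)–(0.881,8.000)
cell (1,6): code 0100 → (1.021,7.000)–(2.000,6.416)
cell (1,7): code 1110 → (1.000,7.090)–(1.021,7.000)
cell (1,8): code 1001 → (2.000,8.937)–(1.000,8.201)
cell (2,6): code 0110 → (2.000,6.416)–(3.000,6.753)
cell (2,8): code 1001 → (3.000,8.524)–(2.000,8.937)
cell (3,6): code 0010 → (3.000,6.753)–(3.217,7.000)
cell (3,7): code 0011 → (3.217,7.000)–(3.352,8.000)
cell (3,8): code 0001 → (3.352,8.000)–(3.000,8.524)
total: 10 segments, chained into 1 closed loop(s), length Σ = 7.731661

segments=10 loops=1 length=7.732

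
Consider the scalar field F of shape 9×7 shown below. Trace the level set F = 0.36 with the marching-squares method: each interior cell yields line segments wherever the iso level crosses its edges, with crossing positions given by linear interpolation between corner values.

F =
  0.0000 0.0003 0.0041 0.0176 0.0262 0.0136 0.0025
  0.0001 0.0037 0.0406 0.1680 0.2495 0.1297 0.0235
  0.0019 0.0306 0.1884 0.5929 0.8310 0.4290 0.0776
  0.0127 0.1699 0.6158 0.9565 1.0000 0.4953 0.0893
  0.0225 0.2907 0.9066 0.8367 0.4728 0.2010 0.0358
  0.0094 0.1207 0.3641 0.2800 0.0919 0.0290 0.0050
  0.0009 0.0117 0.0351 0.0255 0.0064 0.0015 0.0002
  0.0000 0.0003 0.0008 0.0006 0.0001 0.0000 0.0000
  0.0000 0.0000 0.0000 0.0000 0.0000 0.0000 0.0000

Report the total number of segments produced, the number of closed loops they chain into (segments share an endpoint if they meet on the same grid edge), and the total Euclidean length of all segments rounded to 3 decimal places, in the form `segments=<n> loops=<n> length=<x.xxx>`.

segments=16 loops=1 length=12.137

cell (1,2): code 0100 → (1.452,3.000)–(2.000,2.424)
cell (1,3): code 1100 → (1.190,4.000)–(1.452,3.000)
cell (1,4): code 1100 → (1.769,5.000)–(1.190,4.000)
cell (1,5): code 1000 → (2.000,5.196)–(1.769,5.000)
cell (2,1): code 0100 → (2.401,2.000)–(3.000,1.426)
cell (2,2): code 1110 → (2.000,2.424)–(2.401,2.000)
cell (2,5): code 1001 → (3.000,5.333)–(2.000,5.196)
cell (3,1): code 0110 → (3.000,1.426)–(4.000,1.113)
cell (3,4): code 1011 → (4.000,4.415)–(3.460,5.000)
cell (3,5): code 0001 → (3.460,5.000)–(3.000,5.333)
cell (4,1): code 0110 → (4.000,1.113)–(5.000,1.983)
cell (4,2): code 1011 → (5.000,2.049)–(4.856,3.000)
cell (4,3): code 0011 → (4.856,3.000)–(4.296,4.000)
cell (4,4): code 0001 → (4.296,4.000)–(4.000,4.415)
cell (5,1): code 0010 → (5.000,1.983)–(5.012,2.000)
cell (5,2): code 0001 → (5.012,2.000)–(5.000,2.049)
total: 16 segments, chained into 1 closed loop(s), length Σ = 12.137154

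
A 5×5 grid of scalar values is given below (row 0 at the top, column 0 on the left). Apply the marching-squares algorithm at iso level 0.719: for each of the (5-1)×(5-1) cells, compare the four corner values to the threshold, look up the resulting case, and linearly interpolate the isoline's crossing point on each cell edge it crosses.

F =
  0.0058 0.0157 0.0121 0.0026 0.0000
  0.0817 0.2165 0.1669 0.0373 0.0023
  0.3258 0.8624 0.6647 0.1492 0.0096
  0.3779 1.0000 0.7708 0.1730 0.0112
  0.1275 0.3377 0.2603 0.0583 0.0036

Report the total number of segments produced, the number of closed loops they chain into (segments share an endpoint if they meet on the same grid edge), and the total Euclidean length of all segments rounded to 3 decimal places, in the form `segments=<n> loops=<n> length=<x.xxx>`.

segments=8 loops=1 length=5.003

cell (1,0): code 0100 → (1.778,1.000)–(2.000,0.733)
cell (1,1): code 1000 → (2.000,1.725)–(1.778,1.000)
cell (2,0): code 0110 → (2.000,0.733)–(3.000,0.548)
cell (2,1): code 1101 → (2.512,2.000)–(2.000,1.725)
cell (2,2): code 1000 → (3.000,2.087)–(2.512,2.000)
cell (3,0): code 0010 → (3.000,0.548)–(3.424,1.000)
cell (3,1): code 0011 → (3.424,1.000)–(3.101,2.000)
cell (3,2): code 0001 → (3.101,2.000)–(3.000,2.087)
total: 8 segments, chained into 1 closed loop(s), length Σ = 5.003488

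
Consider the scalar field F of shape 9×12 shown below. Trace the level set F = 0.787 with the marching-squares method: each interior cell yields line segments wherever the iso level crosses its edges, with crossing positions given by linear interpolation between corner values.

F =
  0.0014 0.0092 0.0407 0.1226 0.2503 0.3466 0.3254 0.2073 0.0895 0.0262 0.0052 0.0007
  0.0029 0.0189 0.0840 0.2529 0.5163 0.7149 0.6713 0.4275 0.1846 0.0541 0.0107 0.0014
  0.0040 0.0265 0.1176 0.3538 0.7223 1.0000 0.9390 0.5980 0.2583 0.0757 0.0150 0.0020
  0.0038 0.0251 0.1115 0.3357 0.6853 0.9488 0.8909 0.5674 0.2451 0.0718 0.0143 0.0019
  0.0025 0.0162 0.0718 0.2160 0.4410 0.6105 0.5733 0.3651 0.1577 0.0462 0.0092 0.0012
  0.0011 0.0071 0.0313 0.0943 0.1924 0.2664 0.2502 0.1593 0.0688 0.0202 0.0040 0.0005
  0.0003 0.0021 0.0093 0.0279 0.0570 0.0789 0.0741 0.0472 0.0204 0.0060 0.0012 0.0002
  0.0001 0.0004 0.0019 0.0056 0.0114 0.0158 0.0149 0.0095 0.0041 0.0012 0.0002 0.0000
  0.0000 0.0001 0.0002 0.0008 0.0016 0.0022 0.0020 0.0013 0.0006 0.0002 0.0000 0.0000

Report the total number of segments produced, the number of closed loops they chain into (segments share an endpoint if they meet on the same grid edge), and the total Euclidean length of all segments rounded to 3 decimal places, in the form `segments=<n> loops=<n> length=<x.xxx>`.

cell (1,4): code 0100 → (1.253,5.000)–(2.000,4.233)
cell (1,5): code 1100 → (1.432,6.000)–(1.253,5.000)
cell (1,6): code 1000 → (2.000,6.446)–(1.432,6.000)
cell (2,4): code 0110 → (2.000,4.233)–(3.000,4.386)
cell (2,6): code 1001 → (3.000,6.321)–(2.000,6.446)
cell (3,4): code 0010 → (3.000,4.386)–(3.478,5.000)
cell (3,5): code 0011 → (3.478,5.000)–(3.327,6.000)
cell (3,6): code 0001 → (3.327,6.000)–(3.000,6.321)
total: 8 segments, chained into 1 closed loop(s), length Σ = 7.076043

segments=8 loops=1 length=7.076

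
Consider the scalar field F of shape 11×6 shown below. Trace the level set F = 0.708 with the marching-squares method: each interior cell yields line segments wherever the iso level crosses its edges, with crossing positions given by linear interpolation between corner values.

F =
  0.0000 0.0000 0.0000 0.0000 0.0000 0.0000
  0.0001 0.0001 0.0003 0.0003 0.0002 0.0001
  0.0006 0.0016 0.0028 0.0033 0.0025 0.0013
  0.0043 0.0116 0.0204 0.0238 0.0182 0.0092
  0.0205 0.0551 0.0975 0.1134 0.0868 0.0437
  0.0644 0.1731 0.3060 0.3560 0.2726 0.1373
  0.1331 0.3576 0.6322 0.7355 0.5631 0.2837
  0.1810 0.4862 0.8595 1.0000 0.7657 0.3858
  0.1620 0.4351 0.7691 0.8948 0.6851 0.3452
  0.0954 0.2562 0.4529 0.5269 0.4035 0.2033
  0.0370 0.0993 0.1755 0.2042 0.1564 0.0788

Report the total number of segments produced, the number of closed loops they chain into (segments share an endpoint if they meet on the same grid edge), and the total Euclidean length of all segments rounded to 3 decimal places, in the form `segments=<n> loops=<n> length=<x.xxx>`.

cell (5,2): code 0100 → (5.928,3.000)–(6.000,2.734)
cell (5,3): code 1000 → (6.000,3.160)–(5.928,3.000)
cell (6,1): code 0100 → (6.333,2.000)–(7.000,1.594)
cell (6,2): code 1110 → (6.000,2.734)–(6.333,2.000)
cell (6,3): code 1101 → (6.715,4.000)–(6.000,3.160)
cell (6,4): code 1000 → (7.000,4.152)–(6.715,4.000)
cell (7,1): code 0110 → (7.000,1.594)–(8.000,1.817)
cell (7,3): code 1011 → (8.000,3.891)–(7.716,4.000)
cell (7,4): code 0001 → (7.716,4.000)–(7.000,4.152)
cell (8,1): code 0010 → (8.000,1.817)–(8.193,2.000)
cell (8,2): code 0011 → (8.193,2.000)–(8.508,3.000)
cell (8,3): code 0001 → (8.508,3.000)–(8.000,3.891)
total: 12 segments, chained into 1 closed loop(s), length Σ = 7.864297

segments=12 loops=1 length=7.864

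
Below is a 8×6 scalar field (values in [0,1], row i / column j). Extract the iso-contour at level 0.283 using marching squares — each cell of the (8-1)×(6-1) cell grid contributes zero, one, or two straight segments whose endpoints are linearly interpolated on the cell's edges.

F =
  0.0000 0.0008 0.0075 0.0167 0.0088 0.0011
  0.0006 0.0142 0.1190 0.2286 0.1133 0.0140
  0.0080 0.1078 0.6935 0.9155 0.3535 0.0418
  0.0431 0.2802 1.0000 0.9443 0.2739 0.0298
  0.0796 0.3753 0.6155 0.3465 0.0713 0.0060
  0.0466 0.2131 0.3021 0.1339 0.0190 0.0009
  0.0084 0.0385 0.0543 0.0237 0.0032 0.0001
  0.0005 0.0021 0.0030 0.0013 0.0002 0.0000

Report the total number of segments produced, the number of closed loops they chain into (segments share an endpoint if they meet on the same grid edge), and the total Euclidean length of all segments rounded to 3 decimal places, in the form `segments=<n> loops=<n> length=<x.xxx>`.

segments=16 loops=1 length=11.365

cell (1,1): code 0100 → (1.285,2.000)–(2.000,1.299)
cell (1,2): code 1100 → (1.079,3.000)–(1.285,2.000)
cell (1,3): code 1100 → (1.706,4.000)–(1.079,3.000)
cell (1,4): code 1000 → (2.000,4.226)–(1.706,4.000)
cell (2,1): code 0110 → (2.000,1.299)–(3.000,1.004)
cell (2,3): code 1011 → (3.000,3.986)–(2.886,4.000)
cell (2,4): code 0001 → (2.886,4.000)–(2.000,4.226)
cell (3,0): code 0100 → (3.029,1.000)–(4.000,0.688)
cell (3,1): code 1110 → (3.000,1.004)–(3.029,1.000)
cell (3,3): code 1001 → (4.000,3.231)–(3.000,3.986)
cell (4,0): code 0010 → (4.000,0.688)–(4.569,1.000)
cell (4,1): code 0111 → (4.569,1.000)–(5.000,1.785)
cell (4,2): code 1011 → (5.000,2.114)–(4.299,3.000)
cell (4,3): code 0001 → (4.299,3.000)–(4.000,3.231)
cell (5,1): code 0010 → (5.000,1.785)–(5.077,2.000)
cell (5,2): code 0001 → (5.077,2.000)–(5.000,2.114)
total: 16 segments, chained into 1 closed loop(s), length Σ = 11.365405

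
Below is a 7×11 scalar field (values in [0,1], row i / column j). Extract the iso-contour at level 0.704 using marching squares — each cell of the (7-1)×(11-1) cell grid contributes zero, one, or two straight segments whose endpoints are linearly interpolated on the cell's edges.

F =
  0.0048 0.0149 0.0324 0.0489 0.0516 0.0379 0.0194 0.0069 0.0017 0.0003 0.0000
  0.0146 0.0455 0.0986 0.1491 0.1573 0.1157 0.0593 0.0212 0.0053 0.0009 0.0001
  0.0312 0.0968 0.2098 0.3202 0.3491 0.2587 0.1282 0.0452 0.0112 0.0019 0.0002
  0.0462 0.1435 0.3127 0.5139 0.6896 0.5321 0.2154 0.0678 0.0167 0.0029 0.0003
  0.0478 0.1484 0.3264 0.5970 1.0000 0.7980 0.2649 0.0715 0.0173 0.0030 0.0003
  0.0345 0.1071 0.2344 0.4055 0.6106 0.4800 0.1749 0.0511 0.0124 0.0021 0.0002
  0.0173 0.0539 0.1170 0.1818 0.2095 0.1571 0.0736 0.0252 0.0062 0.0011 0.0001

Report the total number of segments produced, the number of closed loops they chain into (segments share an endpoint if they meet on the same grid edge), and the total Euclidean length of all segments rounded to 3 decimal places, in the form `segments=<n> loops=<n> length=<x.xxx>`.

cell (3,3): code 0100 → (3.046,4.000)–(4.000,3.266)
cell (3,4): code 1100 → (3.646,5.000)–(3.046,4.000)
cell (3,5): code 1000 → (4.000,5.176)–(3.646,5.000)
cell (4,3): code 0010 → (4.000,3.266)–(4.760,4.000)
cell (4,4): code 0011 → (4.760,4.000)–(4.296,5.000)
cell (4,5): code 0001 → (4.296,5.000)–(4.000,5.176)
total: 6 segments, chained into 1 closed loop(s), length Σ = 5.268819

segments=6 loops=1 length=5.269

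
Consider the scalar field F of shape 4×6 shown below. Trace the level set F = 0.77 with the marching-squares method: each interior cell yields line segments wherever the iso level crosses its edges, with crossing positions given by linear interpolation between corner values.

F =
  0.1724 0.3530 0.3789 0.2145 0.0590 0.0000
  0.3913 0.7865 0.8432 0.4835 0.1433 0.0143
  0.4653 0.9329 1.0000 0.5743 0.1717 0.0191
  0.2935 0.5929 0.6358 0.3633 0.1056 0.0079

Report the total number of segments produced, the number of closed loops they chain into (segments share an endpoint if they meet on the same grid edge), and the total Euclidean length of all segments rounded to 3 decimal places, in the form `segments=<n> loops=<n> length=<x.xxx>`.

cell (0,0): code 0100 → (0.962,1.000)–(1.000,0.958)
cell (0,1): code 1100 → (0.842,2.000)–(0.962,1.000)
cell (0,2): code 1000 → (1.000,2.204)–(0.842,2.000)
cell (1,0): code 0110 → (1.000,0.958)–(2.000,0.652)
cell (1,2): code 1001 → (2.000,2.540)–(1.000,2.204)
cell (2,0): code 0010 → (2.000,0.652)–(2.479,1.000)
cell (2,1): code 0011 → (2.479,1.000)–(2.632,2.000)
cell (2,2): code 0001 → (2.632,2.000)–(2.000,2.540)
total: 8 segments, chained into 1 closed loop(s), length Σ = 5.857224

segments=8 loops=1 length=5.857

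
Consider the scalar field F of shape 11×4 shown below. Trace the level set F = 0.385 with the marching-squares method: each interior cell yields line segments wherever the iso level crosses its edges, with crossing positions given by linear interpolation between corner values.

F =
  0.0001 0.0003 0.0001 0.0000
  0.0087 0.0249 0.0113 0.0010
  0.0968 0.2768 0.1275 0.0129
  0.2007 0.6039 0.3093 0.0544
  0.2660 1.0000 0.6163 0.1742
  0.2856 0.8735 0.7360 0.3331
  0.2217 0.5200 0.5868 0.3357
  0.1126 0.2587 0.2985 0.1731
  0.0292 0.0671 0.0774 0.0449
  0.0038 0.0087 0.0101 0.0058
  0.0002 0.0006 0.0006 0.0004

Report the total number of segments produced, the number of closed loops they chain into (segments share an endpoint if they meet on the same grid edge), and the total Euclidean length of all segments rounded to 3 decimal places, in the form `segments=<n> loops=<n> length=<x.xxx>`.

segments=12 loops=1 length=11.077

cell (2,0): code 0100 → (2.331,1.000)–(3.000,0.457)
cell (2,1): code 1000 → (3.000,1.743)–(2.331,1.000)
cell (3,0): code 0110 → (3.000,0.457)–(4.000,0.162)
cell (3,1): code 1101 → (3.247,2.000)–(3.000,1.743)
cell (3,2): code 1000 → (4.000,2.523)–(3.247,2.000)
cell (4,0): code 0110 → (4.000,0.162)–(5.000,0.169)
cell (4,2): code 1001 → (5.000,2.871)–(4.000,2.523)
cell (5,0): code 0110 → (5.000,0.169)–(6.000,0.547)
cell (5,2): code 1001 → (6.000,2.804)–(5.000,2.871)
cell (6,0): code 0010 → (6.000,0.547)–(6.517,1.000)
cell (6,1): code 0011 → (6.517,1.000)–(6.700,2.000)
cell (6,2): code 0001 → (6.700,2.000)–(6.000,2.804)
total: 12 segments, chained into 1 closed loop(s), length Σ = 11.077261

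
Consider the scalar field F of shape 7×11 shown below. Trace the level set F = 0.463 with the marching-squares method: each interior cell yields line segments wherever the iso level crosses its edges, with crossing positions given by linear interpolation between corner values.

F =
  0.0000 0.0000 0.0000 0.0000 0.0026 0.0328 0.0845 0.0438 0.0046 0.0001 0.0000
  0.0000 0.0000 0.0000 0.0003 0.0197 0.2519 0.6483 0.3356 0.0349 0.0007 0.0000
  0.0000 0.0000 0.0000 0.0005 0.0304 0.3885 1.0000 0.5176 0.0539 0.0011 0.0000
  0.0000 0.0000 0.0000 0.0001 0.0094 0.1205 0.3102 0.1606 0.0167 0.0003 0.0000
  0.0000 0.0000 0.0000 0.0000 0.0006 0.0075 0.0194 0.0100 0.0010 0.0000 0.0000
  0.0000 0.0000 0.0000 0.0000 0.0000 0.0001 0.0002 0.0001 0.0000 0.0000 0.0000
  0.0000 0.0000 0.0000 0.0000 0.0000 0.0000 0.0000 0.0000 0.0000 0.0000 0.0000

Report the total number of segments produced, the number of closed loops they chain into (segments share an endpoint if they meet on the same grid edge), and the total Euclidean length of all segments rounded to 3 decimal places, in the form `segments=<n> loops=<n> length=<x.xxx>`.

segments=8 loops=1 length=6.008

cell (0,5): code 0100 → (0.671,6.000)–(1.000,5.533)
cell (0,6): code 1000 → (1.000,6.593)–(0.671,6.000)
cell (1,5): code 0110 → (1.000,5.533)–(2.000,5.122)
cell (1,6): code 1101 → (1.700,7.000)–(1.000,6.593)
cell (1,7): code 1000 → (2.000,7.118)–(1.700,7.000)
cell (2,5): code 0010 → (2.000,5.122)–(2.778,6.000)
cell (2,6): code 0011 → (2.778,6.000)–(2.153,7.000)
cell (2,7): code 0001 → (2.153,7.000)–(2.000,7.118)
total: 8 segments, chained into 1 closed loop(s), length Σ = 6.008429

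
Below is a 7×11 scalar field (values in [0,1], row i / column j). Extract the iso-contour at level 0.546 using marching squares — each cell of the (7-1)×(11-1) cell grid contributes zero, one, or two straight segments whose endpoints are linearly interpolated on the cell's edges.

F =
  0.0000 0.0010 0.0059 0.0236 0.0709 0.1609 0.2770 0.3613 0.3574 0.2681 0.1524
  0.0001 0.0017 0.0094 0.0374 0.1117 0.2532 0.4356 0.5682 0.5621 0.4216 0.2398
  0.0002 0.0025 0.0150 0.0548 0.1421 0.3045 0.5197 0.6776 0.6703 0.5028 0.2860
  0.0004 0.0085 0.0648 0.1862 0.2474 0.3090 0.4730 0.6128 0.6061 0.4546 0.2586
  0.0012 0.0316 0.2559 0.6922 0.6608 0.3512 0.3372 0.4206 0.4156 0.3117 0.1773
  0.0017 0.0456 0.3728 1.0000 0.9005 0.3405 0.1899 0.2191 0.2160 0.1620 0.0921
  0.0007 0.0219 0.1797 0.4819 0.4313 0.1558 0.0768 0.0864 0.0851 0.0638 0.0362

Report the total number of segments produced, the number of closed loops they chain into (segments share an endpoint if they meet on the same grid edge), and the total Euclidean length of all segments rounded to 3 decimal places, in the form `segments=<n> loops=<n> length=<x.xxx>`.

segments=18 loops=2 length=15.080

cell (0,6): code 0100 → (0.893,7.000)–(1.000,6.833)
cell (0,7): code 1100 → (0.921,8.000)–(0.893,7.000)
cell (0,8): code 1000 → (1.000,8.115)–(0.921,8.000)
cell (1,6): code 0110 → (1.000,6.833)–(2.000,6.167)
cell (1,8): code 1001 → (2.000,8.742)–(1.000,8.115)
cell (2,6): code 0110 → (2.000,6.167)–(3.000,6.522)
cell (2,8): code 1001 → (3.000,8.397)–(2.000,8.742)
cell (3,2): code 0100 → (3.711,3.000)–(4.000,2.665)
cell (3,3): code 1100 → (3.722,4.000)–(3.711,3.000)
cell (3,4): code 1000 → (4.000,4.371)–(3.722,4.000)
cell (3,6): code 0010 → (3.000,6.522)–(3.348,7.000)
cell (3,7): code 0011 → (3.348,7.000)–(3.315,8.000)
cell (3,8): code 0001 → (3.315,8.000)–(3.000,8.397)
cell (4,2): code 0110 → (4.000,2.665)–(5.000,2.276)
cell (4,4): code 1001 → (5.000,4.633)–(4.000,4.371)
cell (5,2): code 0010 → (5.000,2.276)–(5.876,3.000)
cell (5,3): code 0011 → (5.876,3.000)–(5.756,4.000)
cell (5,4): code 0001 → (5.756,4.000)–(5.000,4.633)
total: 18 segments, chained into 2 closed loop(s), length Σ = 15.079890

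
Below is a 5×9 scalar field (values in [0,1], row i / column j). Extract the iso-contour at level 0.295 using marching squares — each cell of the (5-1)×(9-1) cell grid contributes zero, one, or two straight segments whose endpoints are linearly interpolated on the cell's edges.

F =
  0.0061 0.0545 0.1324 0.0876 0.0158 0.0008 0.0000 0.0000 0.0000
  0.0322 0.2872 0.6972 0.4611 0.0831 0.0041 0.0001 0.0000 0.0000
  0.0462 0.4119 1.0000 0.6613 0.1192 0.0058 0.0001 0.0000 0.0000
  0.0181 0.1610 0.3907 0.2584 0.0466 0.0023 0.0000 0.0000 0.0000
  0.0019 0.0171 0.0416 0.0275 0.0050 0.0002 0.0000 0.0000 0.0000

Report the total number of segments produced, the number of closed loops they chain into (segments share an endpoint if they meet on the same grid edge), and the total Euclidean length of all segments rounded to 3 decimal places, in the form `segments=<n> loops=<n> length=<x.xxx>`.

cell (0,1): code 0100 → (0.288,2.000)–(1.000,1.019)
cell (0,2): code 1100 → (0.555,3.000)–(0.288,2.000)
cell (0,3): code 1000 → (1.000,3.439)–(0.555,3.000)
cell (1,0): code 0100 → (1.063,1.000)–(2.000,0.680)
cell (1,1): code 1110 → (1.000,1.019)–(1.063,1.000)
cell (1,3): code 1001 → (2.000,3.676)–(1.000,3.439)
cell (2,0): code 0010 → (2.000,0.680)–(2.466,1.000)
cell (2,1): code 0111 → (2.466,1.000)–(3.000,1.583)
cell (2,2): code 1011 → (3.000,2.723)–(2.909,3.000)
cell (2,3): code 0001 → (2.909,3.000)–(2.000,3.676)
cell (3,1): code 0010 → (3.000,1.583)–(3.274,2.000)
cell (3,2): code 0001 → (3.274,2.000)–(3.000,2.723)
total: 12 segments, chained into 1 closed loop(s), length Σ = 9.008067

segments=12 loops=1 length=9.008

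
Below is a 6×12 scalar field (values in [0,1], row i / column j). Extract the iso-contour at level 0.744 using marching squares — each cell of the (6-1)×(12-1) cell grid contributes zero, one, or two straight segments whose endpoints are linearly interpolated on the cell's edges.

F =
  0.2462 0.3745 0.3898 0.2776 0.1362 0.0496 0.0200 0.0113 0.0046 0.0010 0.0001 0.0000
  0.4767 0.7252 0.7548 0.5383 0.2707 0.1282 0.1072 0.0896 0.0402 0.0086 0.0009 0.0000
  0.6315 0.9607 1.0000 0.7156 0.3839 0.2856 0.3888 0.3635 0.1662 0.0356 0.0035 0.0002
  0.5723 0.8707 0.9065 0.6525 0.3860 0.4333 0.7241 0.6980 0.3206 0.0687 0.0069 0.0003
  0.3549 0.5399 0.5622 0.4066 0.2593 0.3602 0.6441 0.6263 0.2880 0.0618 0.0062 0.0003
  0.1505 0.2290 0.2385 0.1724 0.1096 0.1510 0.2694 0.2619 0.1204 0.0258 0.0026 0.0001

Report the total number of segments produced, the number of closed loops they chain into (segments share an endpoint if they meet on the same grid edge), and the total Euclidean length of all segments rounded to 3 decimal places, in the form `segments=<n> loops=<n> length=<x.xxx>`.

cell (0,1): code 0100 → (0.970,2.000)–(1.000,1.635)
cell (0,2): code 1000 → (1.000,2.050)–(0.970,2.000)
cell (1,0): code 0100 → (1.080,1.000)–(2.000,0.342)
cell (1,1): code 1110 → (1.000,1.635)–(1.080,1.000)
cell (1,2): code 1001 → (2.000,2.900)–(1.000,2.050)
cell (2,0): code 0110 → (2.000,0.342)–(3.000,0.575)
cell (2,2): code 1001 → (3.000,2.640)–(2.000,2.900)
cell (3,0): code 0010 → (3.000,0.575)–(3.383,1.000)
cell (3,1): code 0011 → (3.383,1.000)–(3.472,2.000)
cell (3,2): code 0001 → (3.472,2.000)–(3.000,2.640)
total: 10 segments, chained into 1 closed loop(s), length Σ = 7.939251

segments=10 loops=1 length=7.939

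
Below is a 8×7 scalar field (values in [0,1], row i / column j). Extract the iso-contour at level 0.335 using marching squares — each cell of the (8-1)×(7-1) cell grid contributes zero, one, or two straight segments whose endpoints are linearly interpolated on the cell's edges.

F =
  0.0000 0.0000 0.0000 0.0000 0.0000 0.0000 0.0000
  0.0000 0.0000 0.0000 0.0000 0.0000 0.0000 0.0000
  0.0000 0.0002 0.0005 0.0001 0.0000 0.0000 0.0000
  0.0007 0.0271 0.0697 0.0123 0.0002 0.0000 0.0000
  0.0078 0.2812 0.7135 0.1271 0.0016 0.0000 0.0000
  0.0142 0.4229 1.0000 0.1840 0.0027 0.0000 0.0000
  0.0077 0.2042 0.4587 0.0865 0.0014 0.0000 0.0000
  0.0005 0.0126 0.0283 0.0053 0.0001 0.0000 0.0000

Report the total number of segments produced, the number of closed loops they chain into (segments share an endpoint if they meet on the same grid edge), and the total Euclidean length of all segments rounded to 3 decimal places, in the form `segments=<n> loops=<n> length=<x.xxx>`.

segments=10 loops=1 length=7.357

cell (3,1): code 0100 → (3.412,2.000)–(4.000,1.124)
cell (3,2): code 1000 → (4.000,2.645)–(3.412,2.000)
cell (4,0): code 0100 → (4.380,1.000)–(5.000,0.785)
cell (4,1): code 1110 → (4.000,1.124)–(4.380,1.000)
cell (4,2): code 1001 → (5.000,2.815)–(4.000,2.645)
cell (5,0): code 0010 → (5.000,0.785)–(5.402,1.000)
cell (5,1): code 0111 → (5.402,1.000)–(6.000,1.514)
cell (5,2): code 1001 → (6.000,2.332)–(5.000,2.815)
cell (6,1): code 0010 → (6.000,1.514)–(6.287,2.000)
cell (6,2): code 0001 → (6.287,2.000)–(6.000,2.332)
total: 10 segments, chained into 1 closed loop(s), length Σ = 7.356897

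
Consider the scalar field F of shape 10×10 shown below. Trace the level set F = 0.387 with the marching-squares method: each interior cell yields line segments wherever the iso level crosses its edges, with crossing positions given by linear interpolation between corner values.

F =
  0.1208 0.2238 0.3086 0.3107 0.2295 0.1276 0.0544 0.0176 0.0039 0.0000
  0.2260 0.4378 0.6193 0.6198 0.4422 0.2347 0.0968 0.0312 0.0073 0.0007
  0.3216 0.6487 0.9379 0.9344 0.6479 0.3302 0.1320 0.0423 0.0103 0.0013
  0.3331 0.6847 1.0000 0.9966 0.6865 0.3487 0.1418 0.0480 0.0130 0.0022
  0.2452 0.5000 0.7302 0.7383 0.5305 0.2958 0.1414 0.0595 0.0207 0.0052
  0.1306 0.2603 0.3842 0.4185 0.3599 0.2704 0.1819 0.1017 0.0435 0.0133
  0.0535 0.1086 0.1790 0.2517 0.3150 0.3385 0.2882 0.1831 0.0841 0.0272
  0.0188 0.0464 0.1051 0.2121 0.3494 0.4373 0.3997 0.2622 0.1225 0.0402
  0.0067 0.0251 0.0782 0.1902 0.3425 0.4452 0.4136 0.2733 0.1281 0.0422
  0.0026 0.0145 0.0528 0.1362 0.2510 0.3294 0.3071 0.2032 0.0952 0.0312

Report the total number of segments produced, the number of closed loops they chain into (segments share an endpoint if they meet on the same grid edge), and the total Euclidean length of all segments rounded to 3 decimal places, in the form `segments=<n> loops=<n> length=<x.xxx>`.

cell (0,0): code 0100 → (0.763,1.000)–(1.000,0.760)
cell (0,1): code 1100 → (0.252,2.000)–(0.763,1.000)
cell (0,2): code 1100 → (0.247,3.000)–(0.252,2.000)
cell (0,3): code 1100 → (0.740,4.000)–(0.247,3.000)
cell (0,4): code 1000 → (1.000,4.266)–(0.740,4.000)
cell (1,0): code 0110 → (1.000,0.760)–(2.000,0.200)
cell (1,4): code 1001 → (2.000,4.821)–(1.000,4.266)
cell (2,0): code 0110 → (2.000,0.200)–(3.000,0.153)
cell (2,4): code 1001 → (3.000,4.887)–(2.000,4.821)
cell (3,0): code 0110 → (3.000,0.153)–(4.000,0.557)
cell (3,4): code 1001 → (4.000,4.611)–(3.000,4.887)
cell (4,0): code 0010 → (4.000,0.557)–(4.471,1.000)
cell (4,1): code 0011 → (4.471,1.000)–(4.992,2.000)
cell (4,2): code 0111 → (4.992,2.000)–(5.000,2.082)
cell (4,3): code 1011 → (5.000,3.538)–(4.841,4.000)
cell (4,4): code 0001 → (4.841,4.000)–(4.000,4.611)
cell (5,2): code 0010 → (5.000,2.082)–(5.189,3.000)
cell (5,3): code 0001 → (5.189,3.000)–(5.000,3.538)
cell (6,4): code 0100 → (6.491,5.000)–(7.000,4.428)
cell (6,5): code 1100 → (6.886,6.000)–(6.491,5.000)
cell (6,6): code 1000 → (7.000,6.092)–(6.886,6.000)
cell (7,4): code 0110 → (7.000,4.428)–(8.000,4.433)
cell (7,6): code 1001 → (8.000,6.190)–(7.000,6.092)
cell (8,4): code 0010 → (8.000,4.433)–(8.503,5.000)
cell (8,5): code 0011 → (8.503,5.000)–(8.250,6.000)
cell (8,6): code 0001 → (8.250,6.000)–(8.000,6.190)
total: 26 segments, chained into 2 closed loop(s), length Σ = 21.343516

segments=26 loops=2 length=21.344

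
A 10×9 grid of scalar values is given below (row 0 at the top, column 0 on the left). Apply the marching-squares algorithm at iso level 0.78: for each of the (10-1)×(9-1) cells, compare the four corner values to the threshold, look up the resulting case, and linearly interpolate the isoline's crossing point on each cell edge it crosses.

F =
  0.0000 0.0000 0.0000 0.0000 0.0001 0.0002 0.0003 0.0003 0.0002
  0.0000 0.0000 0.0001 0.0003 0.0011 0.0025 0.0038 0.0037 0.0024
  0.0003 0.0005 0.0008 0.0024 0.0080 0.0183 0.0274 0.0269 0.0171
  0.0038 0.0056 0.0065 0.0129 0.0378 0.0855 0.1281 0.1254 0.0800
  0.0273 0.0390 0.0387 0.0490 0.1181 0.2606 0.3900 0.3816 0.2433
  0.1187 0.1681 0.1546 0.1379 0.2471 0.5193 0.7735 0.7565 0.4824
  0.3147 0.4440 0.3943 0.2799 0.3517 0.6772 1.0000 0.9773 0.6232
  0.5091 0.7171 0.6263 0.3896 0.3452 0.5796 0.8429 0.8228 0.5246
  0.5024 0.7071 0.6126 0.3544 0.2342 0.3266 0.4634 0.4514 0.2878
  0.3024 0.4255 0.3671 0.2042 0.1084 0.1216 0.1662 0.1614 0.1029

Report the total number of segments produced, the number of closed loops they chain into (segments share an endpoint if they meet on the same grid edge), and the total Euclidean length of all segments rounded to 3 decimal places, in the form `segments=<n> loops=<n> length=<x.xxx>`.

segments=8 loops=1 length=6.894

cell (5,5): code 0100 → (5.029,6.000)–(6.000,5.318)
cell (5,6): code 1100 → (5.106,7.000)–(5.029,6.000)
cell (5,7): code 1000 → (6.000,7.557)–(5.106,7.000)
cell (6,5): code 0110 → (6.000,5.318)–(7.000,5.761)
cell (6,7): code 1001 → (7.000,7.144)–(6.000,7.557)
cell (7,5): code 0010 → (7.000,5.761)–(7.166,6.000)
cell (7,6): code 0011 → (7.166,6.000)–(7.115,7.000)
cell (7,7): code 0001 → (7.115,7.000)–(7.000,7.144)
total: 8 segments, chained into 1 closed loop(s), length Σ = 6.894496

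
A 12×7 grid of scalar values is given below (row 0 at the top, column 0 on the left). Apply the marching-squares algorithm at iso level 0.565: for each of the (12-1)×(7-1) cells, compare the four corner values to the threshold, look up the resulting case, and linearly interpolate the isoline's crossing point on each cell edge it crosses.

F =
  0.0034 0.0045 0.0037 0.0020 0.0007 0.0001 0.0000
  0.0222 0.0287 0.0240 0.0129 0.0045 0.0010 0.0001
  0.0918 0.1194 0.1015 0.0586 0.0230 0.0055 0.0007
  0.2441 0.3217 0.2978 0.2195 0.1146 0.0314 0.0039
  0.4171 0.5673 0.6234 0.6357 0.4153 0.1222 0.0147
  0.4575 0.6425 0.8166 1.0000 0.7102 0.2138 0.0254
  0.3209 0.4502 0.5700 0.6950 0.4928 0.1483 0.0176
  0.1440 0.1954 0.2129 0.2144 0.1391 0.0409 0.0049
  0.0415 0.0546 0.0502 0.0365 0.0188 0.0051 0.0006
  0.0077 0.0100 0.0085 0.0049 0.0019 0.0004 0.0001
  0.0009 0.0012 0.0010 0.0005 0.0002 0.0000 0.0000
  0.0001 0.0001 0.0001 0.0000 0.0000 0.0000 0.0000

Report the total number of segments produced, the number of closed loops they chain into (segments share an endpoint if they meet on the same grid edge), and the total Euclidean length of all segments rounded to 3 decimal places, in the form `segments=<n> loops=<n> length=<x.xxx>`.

cell (3,0): code 0100 → (3.991,1.000)–(4.000,0.985)
cell (3,1): code 1100 → (3.821,2.000)–(3.991,1.000)
cell (3,2): code 1100 → (3.830,3.000)–(3.821,2.000)
cell (3,3): code 1000 → (4.000,3.321)–(3.830,3.000)
cell (4,0): code 0110 → (4.000,0.985)–(5.000,0.581)
cell (4,3): code 1101 → (4.508,4.000)–(4.000,3.321)
cell (4,4): code 1000 → (5.000,4.293)–(4.508,4.000)
cell (5,0): code 0010 → (5.000,0.581)–(5.403,1.000)
cell (5,1): code 0111 → (5.403,1.000)–(6.000,1.958)
cell (5,3): code 1011 → (6.000,3.643)–(5.668,4.000)
cell (5,4): code 0001 → (5.668,4.000)–(5.000,4.293)
cell (6,1): code 0010 → (6.000,1.958)–(6.014,2.000)
cell (6,2): code 0011 → (6.014,2.000)–(6.270,3.000)
cell (6,3): code 0001 → (6.270,3.000)–(6.000,3.643)
total: 14 segments, chained into 1 closed loop(s), length Σ = 9.595356

segments=14 loops=1 length=9.595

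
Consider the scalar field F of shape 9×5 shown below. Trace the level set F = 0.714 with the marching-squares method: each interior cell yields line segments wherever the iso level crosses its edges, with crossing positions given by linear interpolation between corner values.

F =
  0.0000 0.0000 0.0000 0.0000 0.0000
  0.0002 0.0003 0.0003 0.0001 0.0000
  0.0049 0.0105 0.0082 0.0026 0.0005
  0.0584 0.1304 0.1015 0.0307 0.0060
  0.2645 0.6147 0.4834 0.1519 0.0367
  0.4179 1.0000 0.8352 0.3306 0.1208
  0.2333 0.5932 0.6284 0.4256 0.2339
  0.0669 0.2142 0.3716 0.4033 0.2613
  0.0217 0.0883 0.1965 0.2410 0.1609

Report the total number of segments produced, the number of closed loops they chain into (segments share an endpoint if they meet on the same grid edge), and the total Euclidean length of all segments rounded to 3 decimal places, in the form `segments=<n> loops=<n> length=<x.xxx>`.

segments=6 loops=1 length=4.884

cell (4,0): code 0100 → (4.258,1.000)–(5.000,0.509)
cell (4,1): code 1100 → (4.655,2.000)–(4.258,1.000)
cell (4,2): code 1000 → (5.000,2.240)–(4.655,2.000)
cell (5,0): code 0010 → (5.000,0.509)–(5.703,1.000)
cell (5,1): code 0011 → (5.703,1.000)–(5.586,2.000)
cell (5,2): code 0001 → (5.586,2.000)–(5.000,2.240)
total: 6 segments, chained into 1 closed loop(s), length Σ = 4.884255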